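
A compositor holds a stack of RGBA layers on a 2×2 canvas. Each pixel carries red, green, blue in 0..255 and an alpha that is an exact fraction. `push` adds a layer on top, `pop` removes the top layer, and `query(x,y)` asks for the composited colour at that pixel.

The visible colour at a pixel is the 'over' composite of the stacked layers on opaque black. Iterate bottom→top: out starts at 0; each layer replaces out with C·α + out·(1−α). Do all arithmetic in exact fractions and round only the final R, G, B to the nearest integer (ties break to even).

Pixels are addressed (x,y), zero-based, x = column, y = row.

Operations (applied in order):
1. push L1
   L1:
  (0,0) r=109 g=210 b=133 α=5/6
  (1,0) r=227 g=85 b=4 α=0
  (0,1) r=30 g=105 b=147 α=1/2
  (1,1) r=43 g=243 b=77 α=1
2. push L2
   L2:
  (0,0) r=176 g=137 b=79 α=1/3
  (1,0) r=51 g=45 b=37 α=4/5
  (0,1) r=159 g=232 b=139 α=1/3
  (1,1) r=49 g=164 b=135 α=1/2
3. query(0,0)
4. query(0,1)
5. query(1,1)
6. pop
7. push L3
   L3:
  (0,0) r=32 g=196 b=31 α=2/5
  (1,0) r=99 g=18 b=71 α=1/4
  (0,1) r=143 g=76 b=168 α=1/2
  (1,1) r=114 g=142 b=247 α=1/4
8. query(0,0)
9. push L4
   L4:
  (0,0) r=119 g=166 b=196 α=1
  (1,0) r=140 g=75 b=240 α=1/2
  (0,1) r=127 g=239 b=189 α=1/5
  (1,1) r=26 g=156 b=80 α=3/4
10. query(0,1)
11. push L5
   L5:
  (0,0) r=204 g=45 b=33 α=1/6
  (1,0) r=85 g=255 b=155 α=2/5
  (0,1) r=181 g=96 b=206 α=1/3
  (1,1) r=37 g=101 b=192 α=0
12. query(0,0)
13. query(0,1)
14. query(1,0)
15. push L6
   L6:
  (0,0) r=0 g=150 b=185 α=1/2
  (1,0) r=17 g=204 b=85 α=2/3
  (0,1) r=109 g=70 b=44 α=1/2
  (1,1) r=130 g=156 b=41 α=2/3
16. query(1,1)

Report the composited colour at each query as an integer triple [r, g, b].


query (0,0) [L1,L2] — begin 0,0,0
L1 α=5/6: [545/6, 175, 665/6]
L2 α=1/3: [1073/9, 487/3, 902/9]
= [119, 162, 100]

at x=0,y=1 over L1,L2:
+L1 (α=1/2) → [15, 105/2, 147/2]
+L2 (α=1/3) → [63, 337/3, 286/3]
rounded: [63, 112, 95]

at x=1,y=1 over L1,L2:
+L1 (α=1) → [43, 243, 77]
+L2 (α=1/2) → [46, 407/2, 106]
= [46, 204, 106]

(0,0) stack=L1,L3; from [0,0,0]:
L1 α=5/6: [545/6, 175, 665/6]
L3 α=2/5: [673/10, 917/5, 789/10]
= [67, 183, 79]

(0,1) stack=L1,L3,L4; from [0,0,0]:
after L1 α=1/2: [15, 105/2, 147/2]
after L3 α=1/2: [79, 257/4, 483/4]
after L4 α=1/5: [443/5, 496/5, 672/5]
→ [89, 99, 134]

(0,0) stack=L1,L3,L4,L5; from [0,0,0]:
L1 α=5/6: [545/6, 175, 665/6]
L3 α=2/5: [673/10, 917/5, 789/10]
L4 α=1: [119, 166, 196]
L5 α=1/6: [799/6, 875/6, 1013/6]
rounded: [133, 146, 169]

at x=0,y=1 over L1,L3,L4,L5:
after L1 α=1/2: [15, 105/2, 147/2]
after L3 α=1/2: [79, 257/4, 483/4]
after L4 α=1/5: [443/5, 496/5, 672/5]
after L5 α=1/3: [597/5, 1472/15, 2374/15]
→ [119, 98, 158]

(1,0) stack=L1,L3,L4,L5; from [0,0,0]:
+L1 (α=0) → [0, 0, 0]
+L3 (α=1/4) → [99/4, 9/2, 71/4]
+L4 (α=1/2) → [659/8, 159/4, 1031/8]
+L5 (α=2/5) → [3337/40, 2517/20, 5573/40]
rounded: [83, 126, 139]

(1,1) stack=L1,L3,L4,L5,L6; from [0,0,0]:
+L1 (α=1) → [43, 243, 77]
+L3 (α=1/4) → [243/4, 871/4, 239/2]
+L4 (α=3/4) → [555/16, 2743/16, 719/8]
+L5 (α=0) → [555/16, 2743/16, 719/8]
+L6 (α=2/3) → [4715/48, 7735/48, 1375/24]
= [98, 161, 57]


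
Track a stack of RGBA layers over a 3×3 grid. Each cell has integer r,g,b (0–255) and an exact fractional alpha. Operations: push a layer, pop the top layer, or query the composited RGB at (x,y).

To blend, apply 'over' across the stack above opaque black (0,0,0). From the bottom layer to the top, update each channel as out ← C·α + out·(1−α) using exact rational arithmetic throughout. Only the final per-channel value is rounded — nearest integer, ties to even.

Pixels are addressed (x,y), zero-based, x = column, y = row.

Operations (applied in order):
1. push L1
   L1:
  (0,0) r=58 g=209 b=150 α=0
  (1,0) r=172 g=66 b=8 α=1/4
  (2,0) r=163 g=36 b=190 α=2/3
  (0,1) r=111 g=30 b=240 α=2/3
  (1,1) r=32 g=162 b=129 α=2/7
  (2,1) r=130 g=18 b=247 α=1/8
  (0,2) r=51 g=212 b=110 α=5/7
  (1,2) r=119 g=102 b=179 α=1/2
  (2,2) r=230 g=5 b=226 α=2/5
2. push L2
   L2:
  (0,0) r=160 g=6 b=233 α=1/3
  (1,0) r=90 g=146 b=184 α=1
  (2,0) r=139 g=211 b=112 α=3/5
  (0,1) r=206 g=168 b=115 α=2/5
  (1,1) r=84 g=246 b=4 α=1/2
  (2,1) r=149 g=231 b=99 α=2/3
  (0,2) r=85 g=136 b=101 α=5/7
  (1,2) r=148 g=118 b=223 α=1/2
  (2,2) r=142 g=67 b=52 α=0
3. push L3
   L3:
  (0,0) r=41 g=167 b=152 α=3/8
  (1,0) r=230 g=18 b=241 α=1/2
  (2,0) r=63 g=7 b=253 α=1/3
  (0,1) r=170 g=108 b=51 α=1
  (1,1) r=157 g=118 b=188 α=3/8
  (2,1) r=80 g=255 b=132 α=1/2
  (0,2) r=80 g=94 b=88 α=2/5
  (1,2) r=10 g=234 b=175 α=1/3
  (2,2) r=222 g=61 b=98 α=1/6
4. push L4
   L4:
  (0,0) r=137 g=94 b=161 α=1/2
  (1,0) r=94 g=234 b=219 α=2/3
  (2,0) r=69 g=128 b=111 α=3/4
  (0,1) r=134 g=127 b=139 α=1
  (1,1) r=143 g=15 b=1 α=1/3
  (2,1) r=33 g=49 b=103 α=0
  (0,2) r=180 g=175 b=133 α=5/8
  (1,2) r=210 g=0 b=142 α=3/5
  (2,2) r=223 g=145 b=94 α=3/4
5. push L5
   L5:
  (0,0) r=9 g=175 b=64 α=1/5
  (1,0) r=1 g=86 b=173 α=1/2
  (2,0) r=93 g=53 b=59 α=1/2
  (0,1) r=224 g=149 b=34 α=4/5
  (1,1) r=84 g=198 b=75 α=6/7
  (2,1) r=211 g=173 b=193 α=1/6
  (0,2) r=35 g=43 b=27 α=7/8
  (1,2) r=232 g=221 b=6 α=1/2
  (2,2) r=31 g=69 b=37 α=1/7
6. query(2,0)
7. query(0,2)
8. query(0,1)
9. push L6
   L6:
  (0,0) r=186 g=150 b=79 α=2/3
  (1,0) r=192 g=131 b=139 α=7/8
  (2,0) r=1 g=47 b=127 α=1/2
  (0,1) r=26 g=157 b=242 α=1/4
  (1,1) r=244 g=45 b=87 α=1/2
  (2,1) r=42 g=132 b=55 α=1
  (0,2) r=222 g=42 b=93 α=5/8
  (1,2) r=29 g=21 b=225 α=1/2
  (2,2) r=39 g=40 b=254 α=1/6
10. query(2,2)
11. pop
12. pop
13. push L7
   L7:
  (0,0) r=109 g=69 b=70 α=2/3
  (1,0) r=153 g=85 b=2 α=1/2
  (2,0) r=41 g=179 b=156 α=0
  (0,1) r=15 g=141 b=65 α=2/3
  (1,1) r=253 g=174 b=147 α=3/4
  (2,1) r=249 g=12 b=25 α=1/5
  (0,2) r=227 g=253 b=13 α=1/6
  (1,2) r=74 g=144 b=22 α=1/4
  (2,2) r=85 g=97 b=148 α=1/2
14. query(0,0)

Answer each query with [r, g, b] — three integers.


at x=2,y=0 over L1,L2,L3,L4,L5:
after L1 α=2/3: [326/3, 24, 380/3]
after L2 α=3/5: [1903/15, 681/5, 1768/15]
after L3 α=1/3: [4751/45, 1397/15, 7331/45]
after L4 α=3/4: [7033/90, 7157/60, 5579/45]
after L5 α=1/2: [15403/180, 10337/120, 4117/45]
rounded: [86, 86, 91]

(0,2) stack=L1,L2,L3,L4,L5; from [0,0,0]:
after L1 α=5/7: [255/7, 1060/7, 550/7]
after L2 α=5/7: [3485/49, 6880/49, 4635/49]
after L3 α=2/5: [3659/49, 29852/245, 22529/245]
after L4 α=5/8: [55077/392, 303931/1960, 28814/245]
after L5 α=7/8: [151117/3136, 893891/15680, 75119/1960]
= [48, 57, 38]

(0,1) stack=L1,L2,L3,L4,L5; from [0,0,0]:
after L1 α=2/3: [74, 20, 160]
after L2 α=2/5: [634/5, 396/5, 142]
after L3 α=1: [170, 108, 51]
after L4 α=1: [134, 127, 139]
after L5 α=4/5: [206, 723/5, 55]
= [206, 145, 55]

at x=2,y=2 over L1,L2,L3,L4,L5,L6:
+L1 (α=2/5) → [92, 2, 452/5]
+L2 (α=0) → [92, 2, 452/5]
+L3 (α=1/6) → [341/3, 71/6, 275/3]
+L4 (α=3/4) → [587/3, 2681/24, 1121/12]
+L5 (α=1/7) → [1205/7, 2957/28, 1195/14]
+L6 (α=1/6) → [3149/21, 15905/168, 3177/28]
rounded: [150, 95, 113]

query (0,0) [L1,L2,L3,L4,L7] — begin 0,0,0
L1 α=0: [0, 0, 0]
L2 α=1/3: [160/3, 2, 233/3]
L3 α=3/8: [1169/24, 511/8, 2533/24]
L4 α=1/2: [4457/48, 1263/16, 6397/48]
L7 α=2/3: [14921/144, 1157/16, 13117/144]
→ [104, 72, 91]


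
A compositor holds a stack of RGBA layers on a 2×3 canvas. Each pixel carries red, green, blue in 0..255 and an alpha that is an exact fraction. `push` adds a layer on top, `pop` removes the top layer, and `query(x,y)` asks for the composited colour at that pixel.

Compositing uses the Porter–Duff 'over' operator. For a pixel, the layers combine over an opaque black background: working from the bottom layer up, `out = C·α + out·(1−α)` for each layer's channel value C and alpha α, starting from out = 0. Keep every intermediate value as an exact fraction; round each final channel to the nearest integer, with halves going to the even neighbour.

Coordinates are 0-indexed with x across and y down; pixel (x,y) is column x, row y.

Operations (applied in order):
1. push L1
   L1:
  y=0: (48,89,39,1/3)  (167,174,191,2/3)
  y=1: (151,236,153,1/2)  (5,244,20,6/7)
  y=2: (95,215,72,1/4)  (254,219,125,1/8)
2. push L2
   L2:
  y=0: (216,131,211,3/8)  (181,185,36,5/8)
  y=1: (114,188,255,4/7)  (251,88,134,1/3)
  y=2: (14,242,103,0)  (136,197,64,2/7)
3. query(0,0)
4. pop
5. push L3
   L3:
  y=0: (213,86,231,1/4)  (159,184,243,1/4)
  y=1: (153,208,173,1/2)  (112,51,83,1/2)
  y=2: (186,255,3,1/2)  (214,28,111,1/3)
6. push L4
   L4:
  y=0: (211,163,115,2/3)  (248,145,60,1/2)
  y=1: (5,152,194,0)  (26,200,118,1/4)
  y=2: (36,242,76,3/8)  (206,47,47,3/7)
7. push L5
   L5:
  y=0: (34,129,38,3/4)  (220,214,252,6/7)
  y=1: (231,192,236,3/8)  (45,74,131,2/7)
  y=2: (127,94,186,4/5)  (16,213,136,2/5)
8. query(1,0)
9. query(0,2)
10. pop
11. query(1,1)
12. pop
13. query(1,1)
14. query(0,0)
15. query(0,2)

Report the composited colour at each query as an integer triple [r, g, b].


at x=0,y=0 over L1,L2:
L1 α=1/3: [16, 89/3, 13]
L2 α=3/8: [91, 203/3, 349/4]
rounded: [91, 68, 87]

(1,0) stack=L1,L3,L4,L5; from [0,0,0]:
after L1 α=2/3: [334/3, 116, 382/3]
after L3 α=1/4: [493/4, 133, 625/4]
after L4 α=1/2: [1485/8, 139, 865/8]
after L5 α=6/7: [12045/56, 1423/7, 12961/56]
= [215, 203, 231]

(0,2) stack=L1,L3,L4,L5; from [0,0,0]:
after L1 α=1/4: [95/4, 215/4, 18]
after L3 α=1/2: [839/8, 1235/8, 21/2]
after L4 α=3/8: [5059/64, 11983/64, 561/16]
after L5 α=4/5: [37571/320, 36047/320, 2493/16]
rounded: [117, 113, 156]

query (1,1) [L1,L3,L4] — begin 0,0,0
after L1 α=6/7: [30/7, 1464/7, 120/7]
after L3 α=1/2: [407/7, 1821/14, 701/14]
after L4 α=1/4: [1403/28, 8263/56, 3755/56]
= [50, 148, 67]

(1,1) stack=L1,L3; from [0,0,0]:
L1 α=6/7: [30/7, 1464/7, 120/7]
L3 α=1/2: [407/7, 1821/14, 701/14]
= [58, 130, 50]

(0,0) stack=L1,L3; from [0,0,0]:
+L1 (α=1/3) → [16, 89/3, 13]
+L3 (α=1/4) → [261/4, 175/4, 135/2]
rounded: [65, 44, 68]

query (0,2) [L1,L3] — begin 0,0,0
L1 α=1/4: [95/4, 215/4, 18]
L3 α=1/2: [839/8, 1235/8, 21/2]
= [105, 154, 10]


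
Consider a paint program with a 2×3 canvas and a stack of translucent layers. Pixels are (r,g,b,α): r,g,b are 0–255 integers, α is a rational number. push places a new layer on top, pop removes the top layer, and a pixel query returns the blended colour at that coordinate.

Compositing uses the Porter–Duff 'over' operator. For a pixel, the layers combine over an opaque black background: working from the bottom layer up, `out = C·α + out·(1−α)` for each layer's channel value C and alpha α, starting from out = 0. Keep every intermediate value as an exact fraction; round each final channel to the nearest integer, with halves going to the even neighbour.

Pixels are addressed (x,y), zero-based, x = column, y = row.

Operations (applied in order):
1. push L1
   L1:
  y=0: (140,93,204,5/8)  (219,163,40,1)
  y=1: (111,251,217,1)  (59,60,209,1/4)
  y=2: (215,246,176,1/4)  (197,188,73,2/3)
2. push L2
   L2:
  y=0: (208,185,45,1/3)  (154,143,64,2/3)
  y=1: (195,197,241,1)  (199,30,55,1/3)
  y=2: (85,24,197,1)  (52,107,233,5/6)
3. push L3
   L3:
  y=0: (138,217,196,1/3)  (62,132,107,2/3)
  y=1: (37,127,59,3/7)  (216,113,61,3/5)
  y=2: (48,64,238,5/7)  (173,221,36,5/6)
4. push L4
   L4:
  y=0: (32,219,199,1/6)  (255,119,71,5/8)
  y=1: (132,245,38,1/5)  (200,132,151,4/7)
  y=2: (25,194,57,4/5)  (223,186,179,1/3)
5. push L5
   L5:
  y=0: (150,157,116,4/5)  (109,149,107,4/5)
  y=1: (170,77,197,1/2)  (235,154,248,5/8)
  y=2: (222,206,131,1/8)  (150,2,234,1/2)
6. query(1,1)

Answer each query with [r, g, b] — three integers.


(1,1) stack=L1,L2,L3,L4,L5; from [0,0,0]:
L1 α=1/4: [59/4, 15, 209/4]
L2 α=1/3: [457/6, 20, 319/6]
L3 α=3/5: [2401/15, 379/5, 868/15]
L4 α=4/7: [6401/35, 3777/35, 3888/35]
L5 α=5/8: [7541/35, 38281/280, 6883/35]
= [215, 137, 197]


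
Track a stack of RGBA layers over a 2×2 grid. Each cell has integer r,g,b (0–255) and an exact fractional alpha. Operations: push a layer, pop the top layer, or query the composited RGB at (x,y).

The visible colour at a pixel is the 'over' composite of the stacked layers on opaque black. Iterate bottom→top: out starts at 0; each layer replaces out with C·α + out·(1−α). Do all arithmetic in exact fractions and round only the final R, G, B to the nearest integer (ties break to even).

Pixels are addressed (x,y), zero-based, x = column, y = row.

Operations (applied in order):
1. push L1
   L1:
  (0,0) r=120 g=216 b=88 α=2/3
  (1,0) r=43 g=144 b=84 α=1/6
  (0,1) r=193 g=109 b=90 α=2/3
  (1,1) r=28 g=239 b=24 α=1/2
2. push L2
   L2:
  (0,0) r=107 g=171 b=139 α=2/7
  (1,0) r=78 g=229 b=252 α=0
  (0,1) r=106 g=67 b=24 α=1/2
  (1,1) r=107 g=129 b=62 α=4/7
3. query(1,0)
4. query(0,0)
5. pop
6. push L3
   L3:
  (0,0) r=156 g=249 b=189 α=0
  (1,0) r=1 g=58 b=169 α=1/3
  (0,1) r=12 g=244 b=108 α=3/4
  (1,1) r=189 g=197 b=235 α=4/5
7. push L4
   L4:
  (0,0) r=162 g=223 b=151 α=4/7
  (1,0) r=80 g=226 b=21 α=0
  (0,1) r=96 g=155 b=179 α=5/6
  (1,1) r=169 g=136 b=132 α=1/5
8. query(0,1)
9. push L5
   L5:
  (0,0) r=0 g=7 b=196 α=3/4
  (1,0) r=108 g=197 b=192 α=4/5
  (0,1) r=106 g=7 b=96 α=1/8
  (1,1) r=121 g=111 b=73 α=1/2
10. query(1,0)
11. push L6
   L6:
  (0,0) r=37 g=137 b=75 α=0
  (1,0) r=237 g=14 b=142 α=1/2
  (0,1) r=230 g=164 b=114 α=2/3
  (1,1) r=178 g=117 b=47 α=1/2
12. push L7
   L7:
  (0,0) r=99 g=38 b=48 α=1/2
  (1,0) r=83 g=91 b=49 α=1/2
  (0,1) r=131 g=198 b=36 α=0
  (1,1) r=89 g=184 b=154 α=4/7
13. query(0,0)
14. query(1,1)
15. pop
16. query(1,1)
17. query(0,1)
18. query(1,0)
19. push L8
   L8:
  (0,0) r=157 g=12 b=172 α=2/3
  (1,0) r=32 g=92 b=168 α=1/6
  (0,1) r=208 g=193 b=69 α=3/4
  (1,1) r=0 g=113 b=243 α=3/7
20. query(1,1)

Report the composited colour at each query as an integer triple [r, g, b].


at x=1,y=0 over L1,L2:
L1 α=1/6: [43/6, 24, 14]
L2 α=0: [43/6, 24, 14]
= [7, 24, 14]

at x=0,y=0 over L1,L2:
after L1 α=2/3: [80, 144, 176/3]
after L2 α=2/7: [614/7, 1062/7, 1714/21]
→ [88, 152, 82]

at x=0,y=1 over L1,L3,L4:
after L1 α=2/3: [386/3, 218/3, 60]
after L3 α=3/4: [247/6, 1207/6, 96]
after L4 α=5/6: [3127/36, 5857/36, 991/6]
rounded: [87, 163, 165]

(1,0) stack=L1,L3,L4,L5; from [0,0,0]:
L1 α=1/6: [43/6, 24, 14]
L3 α=1/3: [46/9, 106/3, 197/3]
L4 α=0: [46/9, 106/3, 197/3]
L5 α=4/5: [3934/45, 494/3, 2501/15]
= [87, 165, 167]

at x=0,y=0 over L1,L3,L4,L5,L6,L7:
after L1 α=2/3: [80, 144, 176/3]
after L3 α=0: [80, 144, 176/3]
after L4 α=4/7: [888/7, 1324/7, 780/7]
after L5 α=3/4: [222/7, 1471/28, 1224/7]
after L6 α=0: [222/7, 1471/28, 1224/7]
after L7 α=1/2: [915/14, 2535/56, 780/7]
rounded: [65, 45, 111]

query (1,1) [L1,L3,L4,L5,L6,L7] — begin 0,0,0
after L1 α=1/2: [14, 239/2, 12]
after L3 α=4/5: [154, 363/2, 952/5]
after L4 α=1/5: [157, 862/5, 4468/25]
after L5 α=1/2: [139, 1417/10, 6293/50]
after L6 α=1/2: [317/2, 2587/20, 8643/100]
after L7 α=4/7: [1663/14, 22481/140, 87529/700]
= [119, 161, 125]

query (1,1) [L1,L3,L4,L5,L6] — begin 0,0,0
after L1 α=1/2: [14, 239/2, 12]
after L3 α=4/5: [154, 363/2, 952/5]
after L4 α=1/5: [157, 862/5, 4468/25]
after L5 α=1/2: [139, 1417/10, 6293/50]
after L6 α=1/2: [317/2, 2587/20, 8643/100]
rounded: [158, 129, 86]

query (0,1) [L1,L3,L4,L5,L6] — begin 0,0,0
+L1 (α=2/3) → [386/3, 218/3, 60]
+L3 (α=3/4) → [247/6, 1207/6, 96]
+L4 (α=5/6) → [3127/36, 5857/36, 991/6]
+L5 (α=1/8) → [25705/288, 41251/288, 7513/48]
+L6 (α=2/3) → [158185/864, 135715/864, 18457/144]
= [183, 157, 128]

query (1,0) [L1,L3,L4,L5,L6] — begin 0,0,0
after L1 α=1/6: [43/6, 24, 14]
after L3 α=1/3: [46/9, 106/3, 197/3]
after L4 α=0: [46/9, 106/3, 197/3]
after L5 α=4/5: [3934/45, 494/3, 2501/15]
after L6 α=1/2: [14599/90, 268/3, 4631/30]
= [162, 89, 154]

query (1,1) [L1,L3,L4,L5,L6,L8] — begin 0,0,0
+L1 (α=1/2) → [14, 239/2, 12]
+L3 (α=4/5) → [154, 363/2, 952/5]
+L4 (α=1/5) → [157, 862/5, 4468/25]
+L5 (α=1/2) → [139, 1417/10, 6293/50]
+L6 (α=1/2) → [317/2, 2587/20, 8643/100]
+L8 (α=3/7) → [634/7, 4282/35, 26868/175]
= [91, 122, 154]


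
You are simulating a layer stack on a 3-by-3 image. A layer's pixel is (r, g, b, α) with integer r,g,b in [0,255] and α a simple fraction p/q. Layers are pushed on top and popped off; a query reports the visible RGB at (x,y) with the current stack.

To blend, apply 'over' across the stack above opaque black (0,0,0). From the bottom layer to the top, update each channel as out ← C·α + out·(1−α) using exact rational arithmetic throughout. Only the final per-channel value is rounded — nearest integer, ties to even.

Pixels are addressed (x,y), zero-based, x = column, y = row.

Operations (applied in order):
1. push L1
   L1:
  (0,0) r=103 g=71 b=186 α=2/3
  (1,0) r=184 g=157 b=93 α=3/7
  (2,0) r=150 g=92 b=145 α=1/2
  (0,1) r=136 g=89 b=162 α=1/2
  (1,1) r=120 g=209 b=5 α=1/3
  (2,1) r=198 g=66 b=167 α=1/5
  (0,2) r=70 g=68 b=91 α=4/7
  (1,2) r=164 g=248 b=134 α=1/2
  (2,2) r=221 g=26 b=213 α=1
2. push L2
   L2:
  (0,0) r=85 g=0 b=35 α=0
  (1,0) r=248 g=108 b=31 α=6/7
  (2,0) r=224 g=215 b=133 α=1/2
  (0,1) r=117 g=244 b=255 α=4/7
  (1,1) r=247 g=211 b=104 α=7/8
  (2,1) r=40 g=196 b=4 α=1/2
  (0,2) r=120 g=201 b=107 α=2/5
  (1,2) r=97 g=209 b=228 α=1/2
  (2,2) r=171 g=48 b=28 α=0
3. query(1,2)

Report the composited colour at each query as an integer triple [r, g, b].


(1,2) stack=L1,L2; from [0,0,0]:
after L1 α=1/2: [82, 124, 67]
after L2 α=1/2: [179/2, 333/2, 295/2]
→ [90, 166, 148]


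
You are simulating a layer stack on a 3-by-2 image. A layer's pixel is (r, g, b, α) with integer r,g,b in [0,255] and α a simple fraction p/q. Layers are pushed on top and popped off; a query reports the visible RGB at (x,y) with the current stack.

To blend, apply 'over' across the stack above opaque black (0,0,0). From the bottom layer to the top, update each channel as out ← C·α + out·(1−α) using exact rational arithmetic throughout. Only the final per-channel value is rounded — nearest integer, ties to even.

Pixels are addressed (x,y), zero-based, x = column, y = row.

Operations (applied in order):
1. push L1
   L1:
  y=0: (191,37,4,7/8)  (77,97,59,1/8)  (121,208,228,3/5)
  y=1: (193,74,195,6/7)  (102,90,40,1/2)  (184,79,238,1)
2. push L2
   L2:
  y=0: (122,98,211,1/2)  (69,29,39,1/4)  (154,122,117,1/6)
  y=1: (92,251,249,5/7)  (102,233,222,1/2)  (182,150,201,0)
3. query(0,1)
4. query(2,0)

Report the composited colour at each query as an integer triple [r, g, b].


query (0,1) [L1,L2] — begin 0,0,0
+L1 (α=6/7) → [1158/7, 444/7, 1170/7]
+L2 (α=5/7) → [5536/49, 9673/49, 11055/49]
= [113, 197, 226]

(2,0) stack=L1,L2; from [0,0,0]:
+L1 (α=3/5) → [363/5, 624/5, 684/5]
+L2 (α=1/6) → [517/6, 373/3, 267/2]
rounded: [86, 124, 134]


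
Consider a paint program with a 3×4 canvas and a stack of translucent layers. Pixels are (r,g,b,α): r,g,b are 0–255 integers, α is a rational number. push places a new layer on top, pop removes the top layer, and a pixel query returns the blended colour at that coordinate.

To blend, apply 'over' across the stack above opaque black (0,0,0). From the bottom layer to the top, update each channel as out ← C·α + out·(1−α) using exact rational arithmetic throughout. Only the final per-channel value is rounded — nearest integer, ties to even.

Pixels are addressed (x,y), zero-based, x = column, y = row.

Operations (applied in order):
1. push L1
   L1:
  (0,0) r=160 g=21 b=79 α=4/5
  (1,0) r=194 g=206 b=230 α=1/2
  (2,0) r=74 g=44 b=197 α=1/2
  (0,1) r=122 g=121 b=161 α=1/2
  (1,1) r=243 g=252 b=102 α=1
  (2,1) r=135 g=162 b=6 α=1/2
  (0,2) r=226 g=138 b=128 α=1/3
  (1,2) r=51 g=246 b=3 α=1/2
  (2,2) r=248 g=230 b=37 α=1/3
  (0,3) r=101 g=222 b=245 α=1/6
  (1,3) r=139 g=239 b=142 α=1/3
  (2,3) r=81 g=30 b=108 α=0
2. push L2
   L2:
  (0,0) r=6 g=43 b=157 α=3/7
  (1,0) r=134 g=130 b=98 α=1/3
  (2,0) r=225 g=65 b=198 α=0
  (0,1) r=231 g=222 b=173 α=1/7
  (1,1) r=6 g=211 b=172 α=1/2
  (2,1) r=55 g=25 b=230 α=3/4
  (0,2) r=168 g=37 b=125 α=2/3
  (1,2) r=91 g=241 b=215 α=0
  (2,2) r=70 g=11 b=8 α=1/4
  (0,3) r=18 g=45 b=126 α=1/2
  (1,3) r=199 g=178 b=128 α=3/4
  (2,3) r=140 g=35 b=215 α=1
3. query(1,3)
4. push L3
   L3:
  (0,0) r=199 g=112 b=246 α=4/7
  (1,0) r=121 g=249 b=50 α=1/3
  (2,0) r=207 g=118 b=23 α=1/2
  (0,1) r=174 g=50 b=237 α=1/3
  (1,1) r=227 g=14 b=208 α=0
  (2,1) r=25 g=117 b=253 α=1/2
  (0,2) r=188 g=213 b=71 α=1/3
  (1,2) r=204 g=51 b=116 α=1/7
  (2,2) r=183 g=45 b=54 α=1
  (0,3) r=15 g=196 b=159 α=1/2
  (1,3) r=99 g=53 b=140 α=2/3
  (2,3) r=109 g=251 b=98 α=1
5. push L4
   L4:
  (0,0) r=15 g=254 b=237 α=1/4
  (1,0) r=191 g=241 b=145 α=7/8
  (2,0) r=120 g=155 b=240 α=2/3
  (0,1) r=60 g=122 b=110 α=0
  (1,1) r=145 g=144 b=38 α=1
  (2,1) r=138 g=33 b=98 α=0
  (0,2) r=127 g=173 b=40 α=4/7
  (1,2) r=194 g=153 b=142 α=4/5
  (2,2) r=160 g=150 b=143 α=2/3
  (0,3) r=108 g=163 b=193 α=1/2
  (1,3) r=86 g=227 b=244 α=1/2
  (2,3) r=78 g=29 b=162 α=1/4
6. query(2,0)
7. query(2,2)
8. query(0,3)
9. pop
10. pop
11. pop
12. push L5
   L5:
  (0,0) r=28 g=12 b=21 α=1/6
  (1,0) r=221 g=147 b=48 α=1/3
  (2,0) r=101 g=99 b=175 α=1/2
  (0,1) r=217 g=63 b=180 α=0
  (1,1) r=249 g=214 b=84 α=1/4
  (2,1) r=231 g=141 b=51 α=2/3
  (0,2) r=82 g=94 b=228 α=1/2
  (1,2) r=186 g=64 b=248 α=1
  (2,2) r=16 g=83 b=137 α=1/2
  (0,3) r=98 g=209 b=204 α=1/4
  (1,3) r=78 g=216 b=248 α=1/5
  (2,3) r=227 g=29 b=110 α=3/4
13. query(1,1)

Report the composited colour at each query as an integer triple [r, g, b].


(1,3) stack=L1,L2; from [0,0,0]:
after L1 α=1/3: [139/3, 239/3, 142/3]
after L2 α=3/4: [965/6, 1841/12, 647/6]
rounded: [161, 153, 108]

query (2,0) [L1,L2,L3,L4] — begin 0,0,0
L1 α=1/2: [37, 22, 197/2]
L2 α=0: [37, 22, 197/2]
L3 α=1/2: [122, 70, 243/4]
L4 α=2/3: [362/3, 380/3, 721/4]
→ [121, 127, 180]

(2,2) stack=L1,L2,L3,L4; from [0,0,0]:
L1 α=1/3: [248/3, 230/3, 37/3]
L2 α=1/4: [159/2, 241/4, 45/4]
L3 α=1: [183, 45, 54]
L4 α=2/3: [503/3, 115, 340/3]
rounded: [168, 115, 113]

query (0,3) [L1,L2,L3,L4] — begin 0,0,0
+L1 (α=1/6) → [101/6, 37, 245/6]
+L2 (α=1/2) → [209/12, 41, 1001/12]
+L3 (α=1/2) → [389/24, 237/2, 2909/24]
+L4 (α=1/2) → [2981/48, 563/4, 7541/48]
→ [62, 141, 157]

query (1,1) [L1,L5] — begin 0,0,0
+L1 (α=1) → [243, 252, 102]
+L5 (α=1/4) → [489/2, 485/2, 195/2]
→ [244, 242, 98]


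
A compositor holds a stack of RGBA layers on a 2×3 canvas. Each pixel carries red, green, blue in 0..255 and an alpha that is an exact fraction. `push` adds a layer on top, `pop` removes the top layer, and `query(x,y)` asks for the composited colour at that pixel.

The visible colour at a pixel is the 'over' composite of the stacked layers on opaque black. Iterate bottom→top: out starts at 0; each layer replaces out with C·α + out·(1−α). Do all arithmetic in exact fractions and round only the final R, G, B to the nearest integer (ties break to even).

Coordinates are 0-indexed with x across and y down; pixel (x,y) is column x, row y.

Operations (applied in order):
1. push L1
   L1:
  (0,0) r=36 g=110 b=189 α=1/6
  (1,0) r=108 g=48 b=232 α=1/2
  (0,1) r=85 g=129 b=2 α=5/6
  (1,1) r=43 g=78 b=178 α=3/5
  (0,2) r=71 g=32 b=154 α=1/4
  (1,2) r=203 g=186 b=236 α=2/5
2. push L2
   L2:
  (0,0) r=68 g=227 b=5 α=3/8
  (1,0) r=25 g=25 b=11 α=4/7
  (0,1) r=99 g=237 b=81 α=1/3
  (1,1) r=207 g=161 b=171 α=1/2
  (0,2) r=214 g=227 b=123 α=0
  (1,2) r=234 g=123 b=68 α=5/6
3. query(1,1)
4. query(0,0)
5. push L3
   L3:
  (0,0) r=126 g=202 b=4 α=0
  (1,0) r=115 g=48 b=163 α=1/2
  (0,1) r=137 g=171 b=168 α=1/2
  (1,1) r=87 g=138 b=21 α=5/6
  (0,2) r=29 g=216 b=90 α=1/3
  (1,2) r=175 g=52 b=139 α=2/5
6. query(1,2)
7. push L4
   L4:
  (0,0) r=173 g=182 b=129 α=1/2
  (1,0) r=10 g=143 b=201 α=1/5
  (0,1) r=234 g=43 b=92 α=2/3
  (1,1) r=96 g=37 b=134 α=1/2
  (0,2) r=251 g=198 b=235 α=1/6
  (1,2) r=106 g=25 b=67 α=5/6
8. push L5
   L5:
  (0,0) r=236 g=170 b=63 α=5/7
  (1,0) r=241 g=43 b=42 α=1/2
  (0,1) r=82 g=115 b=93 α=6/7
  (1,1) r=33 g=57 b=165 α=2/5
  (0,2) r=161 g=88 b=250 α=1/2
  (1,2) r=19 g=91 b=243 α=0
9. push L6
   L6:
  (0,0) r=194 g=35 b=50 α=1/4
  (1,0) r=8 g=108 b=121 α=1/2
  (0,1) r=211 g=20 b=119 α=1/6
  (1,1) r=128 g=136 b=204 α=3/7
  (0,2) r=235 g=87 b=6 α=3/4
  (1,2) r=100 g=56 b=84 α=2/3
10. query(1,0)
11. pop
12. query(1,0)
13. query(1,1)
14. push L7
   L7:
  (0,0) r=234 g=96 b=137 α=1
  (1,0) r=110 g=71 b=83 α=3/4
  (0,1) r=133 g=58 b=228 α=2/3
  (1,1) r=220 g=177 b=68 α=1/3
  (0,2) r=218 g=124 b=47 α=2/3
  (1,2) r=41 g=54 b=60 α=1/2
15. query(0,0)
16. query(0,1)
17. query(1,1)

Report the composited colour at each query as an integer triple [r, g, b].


query (1,1) [L1,L2] — begin 0,0,0
+L1 (α=3/5) → [129/5, 234/5, 534/5]
+L2 (α=1/2) → [582/5, 1039/10, 1389/10]
rounded: [116, 104, 139]

at x=0,y=0 over L1,L2:
L1 α=1/6: [6, 55/3, 63/2]
L2 α=3/8: [117/4, 1159/12, 345/16]
→ [29, 97, 22]

at x=1,y=2 over L1,L2,L3:
after L1 α=2/5: [406/5, 372/5, 472/5]
after L2 α=5/6: [3128/15, 1149/10, 362/5]
after L3 α=2/5: [4878/25, 4487/50, 2476/25]
= [195, 90, 99]

(1,0) stack=L1,L2,L3,L4,L5,L6; from [0,0,0]:
after L1 α=1/2: [54, 24, 116]
after L2 α=4/7: [262/7, 172/7, 56]
after L3 α=1/2: [1067/14, 254/7, 219/2]
after L4 α=1/5: [2204/35, 2017/35, 639/5]
after L5 α=1/2: [10639/70, 1761/35, 849/10]
after L6 α=1/2: [11199/140, 5541/70, 2059/20]
rounded: [80, 79, 103]

(1,0) stack=L1,L2,L3,L4,L5; from [0,0,0]:
L1 α=1/2: [54, 24, 116]
L2 α=4/7: [262/7, 172/7, 56]
L3 α=1/2: [1067/14, 254/7, 219/2]
L4 α=1/5: [2204/35, 2017/35, 639/5]
L5 α=1/2: [10639/70, 1761/35, 849/10]
= [152, 50, 85]

at x=1,y=1 over L1,L2,L3,L4,L5:
L1 α=3/5: [129/5, 234/5, 534/5]
L2 α=1/2: [582/5, 1039/10, 1389/10]
L3 α=5/6: [919/10, 7939/60, 813/20]
L4 α=1/2: [1879/20, 10159/120, 3493/40]
L5 α=2/5: [6957/100, 14719/200, 23679/200]
→ [70, 74, 118]

at x=0,y=0 over L1,L2,L3,L4,L5,L7:
L1 α=1/6: [6, 55/3, 63/2]
L2 α=3/8: [117/4, 1159/12, 345/16]
L3 α=0: [117/4, 1159/12, 345/16]
L4 α=1/2: [809/8, 3343/24, 2409/32]
L5 α=5/7: [5529/28, 13543/84, 7449/112]
L7 α=1: [234, 96, 137]
→ [234, 96, 137]

at x=0,y=1 over L1,L2,L3,L4,L5,L7:
L1 α=5/6: [425/6, 215/2, 5/3]
L2 α=1/3: [722/9, 452/3, 253/9]
L3 α=1/2: [1955/18, 965/6, 1765/18]
L4 α=2/3: [10379/54, 1481/18, 5077/54]
L5 α=6/7: [36947/378, 13901/126, 35209/378]
L7 α=2/3: [137495/1134, 28517/378, 207577/1134]
= [121, 75, 183]

query (1,1) [L1,L2,L3,L4,L5,L7] — begin 0,0,0
L1 α=3/5: [129/5, 234/5, 534/5]
L2 α=1/2: [582/5, 1039/10, 1389/10]
L3 α=5/6: [919/10, 7939/60, 813/20]
L4 α=1/2: [1879/20, 10159/120, 3493/40]
L5 α=2/5: [6957/100, 14719/200, 23679/200]
L7 α=1/3: [17957/150, 32419/300, 30479/300]
rounded: [120, 108, 102]


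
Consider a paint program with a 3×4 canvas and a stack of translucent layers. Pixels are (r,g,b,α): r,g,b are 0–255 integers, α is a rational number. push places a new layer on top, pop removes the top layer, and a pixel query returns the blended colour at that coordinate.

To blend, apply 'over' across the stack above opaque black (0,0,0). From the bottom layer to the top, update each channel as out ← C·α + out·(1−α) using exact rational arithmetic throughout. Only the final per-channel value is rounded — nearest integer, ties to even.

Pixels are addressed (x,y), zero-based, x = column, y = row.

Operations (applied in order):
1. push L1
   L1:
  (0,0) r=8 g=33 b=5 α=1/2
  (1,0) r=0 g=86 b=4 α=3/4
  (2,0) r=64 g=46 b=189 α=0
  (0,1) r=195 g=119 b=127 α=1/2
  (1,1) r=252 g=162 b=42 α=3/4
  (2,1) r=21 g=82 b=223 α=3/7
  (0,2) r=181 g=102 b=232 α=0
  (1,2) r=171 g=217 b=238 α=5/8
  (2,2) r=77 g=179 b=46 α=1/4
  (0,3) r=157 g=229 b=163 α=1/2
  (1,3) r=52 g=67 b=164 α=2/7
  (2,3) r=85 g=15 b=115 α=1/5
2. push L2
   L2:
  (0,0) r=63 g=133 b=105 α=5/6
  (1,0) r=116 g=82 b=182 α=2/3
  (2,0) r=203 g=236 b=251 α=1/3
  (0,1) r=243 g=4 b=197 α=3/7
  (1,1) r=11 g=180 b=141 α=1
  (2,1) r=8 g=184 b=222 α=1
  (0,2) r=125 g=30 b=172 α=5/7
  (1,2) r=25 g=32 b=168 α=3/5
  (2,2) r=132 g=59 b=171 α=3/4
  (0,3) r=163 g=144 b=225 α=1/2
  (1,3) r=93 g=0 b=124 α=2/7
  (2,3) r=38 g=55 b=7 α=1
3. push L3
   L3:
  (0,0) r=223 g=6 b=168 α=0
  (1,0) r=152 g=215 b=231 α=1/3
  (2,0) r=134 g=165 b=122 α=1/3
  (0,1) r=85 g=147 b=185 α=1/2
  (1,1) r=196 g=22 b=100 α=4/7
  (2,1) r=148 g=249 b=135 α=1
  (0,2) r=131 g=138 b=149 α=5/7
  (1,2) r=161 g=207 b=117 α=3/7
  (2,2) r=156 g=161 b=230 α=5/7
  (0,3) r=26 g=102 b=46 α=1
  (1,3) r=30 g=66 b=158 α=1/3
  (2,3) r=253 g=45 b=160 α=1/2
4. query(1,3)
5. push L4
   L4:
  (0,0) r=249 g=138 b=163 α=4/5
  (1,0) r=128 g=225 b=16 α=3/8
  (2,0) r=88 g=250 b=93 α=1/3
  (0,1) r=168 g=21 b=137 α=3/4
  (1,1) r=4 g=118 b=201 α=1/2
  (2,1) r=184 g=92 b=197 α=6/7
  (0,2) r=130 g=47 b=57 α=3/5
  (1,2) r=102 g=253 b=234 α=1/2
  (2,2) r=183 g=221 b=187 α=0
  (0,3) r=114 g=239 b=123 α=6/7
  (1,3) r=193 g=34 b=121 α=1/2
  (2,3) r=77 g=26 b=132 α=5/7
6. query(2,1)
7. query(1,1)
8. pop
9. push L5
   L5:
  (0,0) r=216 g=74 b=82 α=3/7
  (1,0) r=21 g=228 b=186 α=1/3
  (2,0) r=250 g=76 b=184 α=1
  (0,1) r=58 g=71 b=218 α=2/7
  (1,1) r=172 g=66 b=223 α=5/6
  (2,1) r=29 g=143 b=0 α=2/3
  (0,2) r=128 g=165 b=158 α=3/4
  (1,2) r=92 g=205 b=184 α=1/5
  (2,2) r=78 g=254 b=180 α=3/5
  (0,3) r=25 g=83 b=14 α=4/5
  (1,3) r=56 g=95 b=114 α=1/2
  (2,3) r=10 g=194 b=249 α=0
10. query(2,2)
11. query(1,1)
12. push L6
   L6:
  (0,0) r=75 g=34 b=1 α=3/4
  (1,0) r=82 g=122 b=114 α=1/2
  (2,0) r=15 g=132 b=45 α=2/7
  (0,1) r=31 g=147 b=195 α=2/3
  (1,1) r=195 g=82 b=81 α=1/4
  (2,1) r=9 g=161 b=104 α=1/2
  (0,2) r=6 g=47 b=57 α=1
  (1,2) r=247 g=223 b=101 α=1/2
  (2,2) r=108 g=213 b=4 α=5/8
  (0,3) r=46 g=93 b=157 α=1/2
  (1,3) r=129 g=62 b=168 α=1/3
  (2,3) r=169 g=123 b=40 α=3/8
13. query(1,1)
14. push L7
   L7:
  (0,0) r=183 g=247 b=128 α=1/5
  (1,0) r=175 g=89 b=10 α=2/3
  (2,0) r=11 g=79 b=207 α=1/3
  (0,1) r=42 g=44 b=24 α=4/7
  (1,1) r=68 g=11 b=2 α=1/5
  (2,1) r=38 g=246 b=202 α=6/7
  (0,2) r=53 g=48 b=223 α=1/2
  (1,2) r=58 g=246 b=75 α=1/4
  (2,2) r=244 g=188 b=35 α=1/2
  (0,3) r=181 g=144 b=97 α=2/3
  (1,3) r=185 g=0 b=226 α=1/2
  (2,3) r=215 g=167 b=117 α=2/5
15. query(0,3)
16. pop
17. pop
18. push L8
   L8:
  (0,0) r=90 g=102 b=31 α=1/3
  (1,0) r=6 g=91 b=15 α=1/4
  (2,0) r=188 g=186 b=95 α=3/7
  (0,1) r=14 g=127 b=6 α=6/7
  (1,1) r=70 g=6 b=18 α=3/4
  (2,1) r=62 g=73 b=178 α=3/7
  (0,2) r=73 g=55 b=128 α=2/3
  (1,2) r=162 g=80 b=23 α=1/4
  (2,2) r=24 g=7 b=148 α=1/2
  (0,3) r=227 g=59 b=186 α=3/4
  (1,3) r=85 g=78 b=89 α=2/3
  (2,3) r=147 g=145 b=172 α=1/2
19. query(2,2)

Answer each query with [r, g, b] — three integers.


at x=1,y=3 over L1,L2,L3:
L1 α=2/7: [104/7, 134/7, 328/7]
L2 α=2/7: [1822/49, 670/49, 3376/49]
L3 α=1/3: [5114/147, 4574/147, 14494/147]
→ [35, 31, 99]

(2,1) stack=L1,L2,L3,L4; from [0,0,0]:
after L1 α=3/7: [9, 246/7, 669/7]
after L2 α=1: [8, 184, 222]
after L3 α=1: [148, 249, 135]
after L4 α=6/7: [1252/7, 801/7, 1317/7]
rounded: [179, 114, 188]

at x=1,y=1 over L1,L2,L3,L4:
+L1 (α=3/4) → [189, 243/2, 63/2]
+L2 (α=1) → [11, 180, 141]
+L3 (α=4/7) → [817/7, 628/7, 823/7]
+L4 (α=1/2) → [845/14, 727/7, 1115/7]
→ [60, 104, 159]

(2,2) stack=L1,L2,L3,L5; from [0,0,0]:
+L1 (α=1/4) → [77/4, 179/4, 23/2]
+L2 (α=3/4) → [1661/16, 887/16, 1049/8]
+L3 (α=5/7) → [7901/56, 7327/56, 807/4]
+L5 (α=3/5) → [14453/140, 28663/140, 1887/10]
rounded: [103, 205, 189]

query (1,1) [L1,L2,L3,L5] — begin 0,0,0
L1 α=3/4: [189, 243/2, 63/2]
L2 α=1: [11, 180, 141]
L3 α=4/7: [817/7, 628/7, 823/7]
L5 α=5/6: [2279/14, 1469/21, 1438/7]
= [163, 70, 205]

at x=1,y=1 over L1,L2,L3,L5,L6:
+L1 (α=3/4) → [189, 243/2, 63/2]
+L2 (α=1) → [11, 180, 141]
+L3 (α=4/7) → [817/7, 628/7, 823/7]
+L5 (α=5/6) → [2279/14, 1469/21, 1438/7]
+L6 (α=1/4) → [9567/56, 2043/28, 4881/28]
rounded: [171, 73, 174]

(0,3) stack=L1,L2,L3,L5,L6,L7; from [0,0,0]:
L1 α=1/2: [157/2, 229/2, 163/2]
L2 α=1/2: [483/4, 517/4, 613/4]
L3 α=1: [26, 102, 46]
L5 α=4/5: [126/5, 434/5, 102/5]
L6 α=1/2: [178/5, 899/10, 887/10]
L7 α=2/3: [1988/15, 3779/30, 2827/30]
= [133, 126, 94]

(2,2) stack=L1,L2,L3,L5,L8; from [0,0,0]:
after L1 α=1/4: [77/4, 179/4, 23/2]
after L2 α=3/4: [1661/16, 887/16, 1049/8]
after L3 α=5/7: [7901/56, 7327/56, 807/4]
after L5 α=3/5: [14453/140, 28663/140, 1887/10]
after L8 α=1/2: [17813/280, 29643/280, 3367/20]
rounded: [64, 106, 168]


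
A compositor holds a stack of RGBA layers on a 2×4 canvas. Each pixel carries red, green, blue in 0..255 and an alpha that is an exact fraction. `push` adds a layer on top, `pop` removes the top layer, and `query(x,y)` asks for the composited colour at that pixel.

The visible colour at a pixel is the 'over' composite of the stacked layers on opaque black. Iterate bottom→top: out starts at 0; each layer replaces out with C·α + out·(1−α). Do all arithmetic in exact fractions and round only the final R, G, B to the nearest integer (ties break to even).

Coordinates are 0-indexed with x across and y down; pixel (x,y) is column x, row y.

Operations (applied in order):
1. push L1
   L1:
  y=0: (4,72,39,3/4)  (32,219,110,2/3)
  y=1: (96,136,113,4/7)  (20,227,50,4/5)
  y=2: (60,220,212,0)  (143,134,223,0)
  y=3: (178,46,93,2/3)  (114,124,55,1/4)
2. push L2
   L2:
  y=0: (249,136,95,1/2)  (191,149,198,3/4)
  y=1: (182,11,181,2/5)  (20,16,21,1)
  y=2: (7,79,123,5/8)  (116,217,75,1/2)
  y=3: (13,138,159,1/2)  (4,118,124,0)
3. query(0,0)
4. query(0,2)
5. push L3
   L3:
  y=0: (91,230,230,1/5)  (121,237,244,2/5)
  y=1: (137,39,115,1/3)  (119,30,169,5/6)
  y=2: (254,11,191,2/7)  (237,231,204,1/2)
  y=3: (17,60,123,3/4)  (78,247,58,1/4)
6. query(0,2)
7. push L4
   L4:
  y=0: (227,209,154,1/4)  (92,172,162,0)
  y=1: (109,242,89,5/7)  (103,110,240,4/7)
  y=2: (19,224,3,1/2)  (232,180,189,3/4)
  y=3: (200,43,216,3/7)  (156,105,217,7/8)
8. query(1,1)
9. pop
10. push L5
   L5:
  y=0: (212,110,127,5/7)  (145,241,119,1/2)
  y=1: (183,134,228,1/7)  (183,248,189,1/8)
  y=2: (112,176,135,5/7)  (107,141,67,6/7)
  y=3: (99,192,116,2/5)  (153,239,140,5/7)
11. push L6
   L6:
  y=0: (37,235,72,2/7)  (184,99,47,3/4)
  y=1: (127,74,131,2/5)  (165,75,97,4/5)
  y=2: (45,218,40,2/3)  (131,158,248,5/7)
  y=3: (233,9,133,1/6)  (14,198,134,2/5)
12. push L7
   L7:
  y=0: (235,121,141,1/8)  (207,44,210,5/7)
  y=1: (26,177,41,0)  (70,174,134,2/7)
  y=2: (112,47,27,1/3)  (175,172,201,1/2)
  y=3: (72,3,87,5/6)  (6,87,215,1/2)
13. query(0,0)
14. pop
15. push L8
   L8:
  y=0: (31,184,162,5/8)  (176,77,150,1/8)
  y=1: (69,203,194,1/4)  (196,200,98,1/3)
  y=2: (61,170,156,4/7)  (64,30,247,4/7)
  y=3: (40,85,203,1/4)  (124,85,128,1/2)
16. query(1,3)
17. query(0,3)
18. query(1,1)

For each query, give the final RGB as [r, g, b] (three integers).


query (0,0) [L1,L2] — begin 0,0,0
after L1 α=3/4: [3, 54, 117/4]
after L2 α=1/2: [126, 95, 497/8]
rounded: [126, 95, 62]

(0,2) stack=L1,L2; from [0,0,0]:
after L1 α=0: [0, 0, 0]
after L2 α=5/8: [35/8, 395/8, 615/8]
= [4, 49, 77]

(0,2) stack=L1,L2,L3; from [0,0,0]:
after L1 α=0: [0, 0, 0]
after L2 α=5/8: [35/8, 395/8, 615/8]
after L3 α=2/7: [4239/56, 2151/56, 6131/56]
rounded: [76, 38, 109]

query (1,1) [L1,L2,L3,L4] — begin 0,0,0
+L1 (α=4/5) → [16, 908/5, 40]
+L2 (α=1) → [20, 16, 21]
+L3 (α=5/6) → [205/2, 83/3, 433/3]
+L4 (α=4/7) → [1439/14, 523/7, 199]
→ [103, 75, 199]

(0,0) stack=L1,L2,L3,L5,L6,L7; from [0,0,0]:
+L1 (α=3/4) → [3, 54, 117/4]
+L2 (α=1/2) → [126, 95, 497/8]
+L3 (α=1/5) → [119, 122, 957/10]
+L5 (α=5/7) → [1298/7, 794/7, 4132/35]
+L6 (α=2/7) → [7008/49, 7260/49, 5140/49]
+L7 (α=1/8) → [8653/56, 8107/56, 6127/56]
→ [155, 145, 109]

(1,3) stack=L1,L2,L3,L5,L6,L8; from [0,0,0]:
+L1 (α=1/4) → [57/2, 31, 55/4]
+L2 (α=0) → [57/2, 31, 55/4]
+L3 (α=1/4) → [327/8, 85, 397/16]
+L5 (α=5/7) → [3387/28, 195, 5997/56]
+L6 (α=2/5) → [2189/28, 981/5, 32999/280]
+L8 (α=1/2) → [5661/56, 703/5, 68839/560]
= [101, 141, 123]

at x=0,y=3 over L1,L2,L3,L5,L6,L8:
L1 α=2/3: [356/3, 92/3, 62]
L2 α=1/2: [395/6, 253/3, 221/2]
L3 α=3/4: [701/24, 793/12, 959/8]
L5 α=2/5: [457/8, 2329/20, 4733/40]
L6 α=1/6: [1383/16, 2365/24, 5797/48]
L8 α=1/4: [4789/64, 3045/32, 9045/64]
→ [75, 95, 141]

query (1,1) [L1,L2,L3,L5,L6,L8] — begin 0,0,0
L1 α=4/5: [16, 908/5, 40]
L2 α=1: [20, 16, 21]
L3 α=5/6: [205/2, 83/3, 433/3]
L5 α=1/8: [1801/16, 1325/24, 1799/12]
L6 α=4/5: [12361/80, 1705/24, 1291/12]
L8 α=1/3: [20201/120, 4105/36, 1879/18]
rounded: [168, 114, 104]


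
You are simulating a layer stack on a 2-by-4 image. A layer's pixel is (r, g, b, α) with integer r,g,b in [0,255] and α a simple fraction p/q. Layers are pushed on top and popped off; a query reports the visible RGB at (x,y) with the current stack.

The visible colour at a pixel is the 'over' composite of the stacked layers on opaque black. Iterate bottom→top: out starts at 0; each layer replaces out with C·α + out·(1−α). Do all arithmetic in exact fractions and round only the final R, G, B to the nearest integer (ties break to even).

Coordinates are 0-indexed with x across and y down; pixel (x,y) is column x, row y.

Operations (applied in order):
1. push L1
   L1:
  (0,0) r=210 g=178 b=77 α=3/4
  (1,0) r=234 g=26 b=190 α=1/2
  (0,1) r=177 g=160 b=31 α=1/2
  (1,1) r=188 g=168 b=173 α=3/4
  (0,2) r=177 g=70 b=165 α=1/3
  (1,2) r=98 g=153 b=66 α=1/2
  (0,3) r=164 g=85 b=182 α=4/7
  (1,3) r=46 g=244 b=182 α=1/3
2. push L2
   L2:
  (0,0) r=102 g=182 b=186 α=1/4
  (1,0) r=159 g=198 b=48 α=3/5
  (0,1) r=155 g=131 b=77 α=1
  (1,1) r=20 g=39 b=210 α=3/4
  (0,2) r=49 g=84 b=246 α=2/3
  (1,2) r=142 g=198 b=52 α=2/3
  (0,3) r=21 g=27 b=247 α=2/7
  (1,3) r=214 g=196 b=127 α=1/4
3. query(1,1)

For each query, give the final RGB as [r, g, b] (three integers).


(1,1) stack=L1,L2; from [0,0,0]:
L1 α=3/4: [141, 126, 519/4]
L2 α=3/4: [201/4, 243/4, 3039/16]
→ [50, 61, 190]


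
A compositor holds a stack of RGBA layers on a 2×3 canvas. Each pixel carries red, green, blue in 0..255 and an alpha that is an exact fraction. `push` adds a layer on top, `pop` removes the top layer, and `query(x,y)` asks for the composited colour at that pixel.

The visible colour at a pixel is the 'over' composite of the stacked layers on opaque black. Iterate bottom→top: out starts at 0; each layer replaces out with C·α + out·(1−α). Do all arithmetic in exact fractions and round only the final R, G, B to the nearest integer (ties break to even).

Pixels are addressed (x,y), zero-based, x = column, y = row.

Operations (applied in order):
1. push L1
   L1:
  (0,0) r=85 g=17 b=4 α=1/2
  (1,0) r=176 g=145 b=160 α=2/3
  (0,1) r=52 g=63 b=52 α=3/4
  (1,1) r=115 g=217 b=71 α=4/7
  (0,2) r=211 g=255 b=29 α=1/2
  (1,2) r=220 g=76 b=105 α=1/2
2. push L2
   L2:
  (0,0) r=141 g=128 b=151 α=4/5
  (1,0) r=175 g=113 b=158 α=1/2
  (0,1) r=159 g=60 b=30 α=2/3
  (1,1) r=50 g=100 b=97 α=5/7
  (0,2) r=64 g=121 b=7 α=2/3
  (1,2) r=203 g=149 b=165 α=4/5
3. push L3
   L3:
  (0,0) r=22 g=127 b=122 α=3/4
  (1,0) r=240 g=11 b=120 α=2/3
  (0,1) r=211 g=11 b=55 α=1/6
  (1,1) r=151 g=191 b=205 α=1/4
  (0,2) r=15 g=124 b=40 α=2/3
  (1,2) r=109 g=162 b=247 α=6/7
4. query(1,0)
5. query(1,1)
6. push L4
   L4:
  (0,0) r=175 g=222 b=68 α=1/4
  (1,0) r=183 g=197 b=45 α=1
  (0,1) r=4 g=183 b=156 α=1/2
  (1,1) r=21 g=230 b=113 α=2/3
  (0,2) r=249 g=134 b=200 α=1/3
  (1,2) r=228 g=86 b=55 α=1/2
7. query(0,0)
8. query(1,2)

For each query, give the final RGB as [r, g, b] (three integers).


at x=1,y=0 over L1,L2,L3:
L1 α=2/3: [352/3, 290/3, 320/3]
L2 α=1/2: [877/6, 629/6, 397/3]
L3 α=2/3: [3757/18, 761/18, 1117/9]
rounded: [209, 42, 124]

query (1,1) [L1,L2,L3] — begin 0,0,0
+L1 (α=4/7) → [460/7, 124, 284/7]
+L2 (α=5/7) → [2670/49, 748/7, 3963/49]
+L3 (α=1/4) → [15409/196, 3581/28, 10967/98]
→ [79, 128, 112]

query (0,0) [L1,L2,L3,L4] — begin 0,0,0
after L1 α=1/2: [85/2, 17/2, 2]
after L2 α=4/5: [1213/10, 1041/10, 606/5]
after L3 α=3/4: [1873/40, 4851/40, 609/5]
after L4 α=1/4: [12619/160, 23433/160, 2167/20]
→ [79, 146, 108]

at x=1,y=2 over L1,L2,L3,L4:
after L1 α=1/2: [110, 38, 105/2]
after L2 α=4/5: [922/5, 634/5, 285/2]
after L3 α=6/7: [4192/35, 5494/35, 3249/14]
after L4 α=1/2: [6086/35, 4252/35, 4019/28]
rounded: [174, 121, 144]


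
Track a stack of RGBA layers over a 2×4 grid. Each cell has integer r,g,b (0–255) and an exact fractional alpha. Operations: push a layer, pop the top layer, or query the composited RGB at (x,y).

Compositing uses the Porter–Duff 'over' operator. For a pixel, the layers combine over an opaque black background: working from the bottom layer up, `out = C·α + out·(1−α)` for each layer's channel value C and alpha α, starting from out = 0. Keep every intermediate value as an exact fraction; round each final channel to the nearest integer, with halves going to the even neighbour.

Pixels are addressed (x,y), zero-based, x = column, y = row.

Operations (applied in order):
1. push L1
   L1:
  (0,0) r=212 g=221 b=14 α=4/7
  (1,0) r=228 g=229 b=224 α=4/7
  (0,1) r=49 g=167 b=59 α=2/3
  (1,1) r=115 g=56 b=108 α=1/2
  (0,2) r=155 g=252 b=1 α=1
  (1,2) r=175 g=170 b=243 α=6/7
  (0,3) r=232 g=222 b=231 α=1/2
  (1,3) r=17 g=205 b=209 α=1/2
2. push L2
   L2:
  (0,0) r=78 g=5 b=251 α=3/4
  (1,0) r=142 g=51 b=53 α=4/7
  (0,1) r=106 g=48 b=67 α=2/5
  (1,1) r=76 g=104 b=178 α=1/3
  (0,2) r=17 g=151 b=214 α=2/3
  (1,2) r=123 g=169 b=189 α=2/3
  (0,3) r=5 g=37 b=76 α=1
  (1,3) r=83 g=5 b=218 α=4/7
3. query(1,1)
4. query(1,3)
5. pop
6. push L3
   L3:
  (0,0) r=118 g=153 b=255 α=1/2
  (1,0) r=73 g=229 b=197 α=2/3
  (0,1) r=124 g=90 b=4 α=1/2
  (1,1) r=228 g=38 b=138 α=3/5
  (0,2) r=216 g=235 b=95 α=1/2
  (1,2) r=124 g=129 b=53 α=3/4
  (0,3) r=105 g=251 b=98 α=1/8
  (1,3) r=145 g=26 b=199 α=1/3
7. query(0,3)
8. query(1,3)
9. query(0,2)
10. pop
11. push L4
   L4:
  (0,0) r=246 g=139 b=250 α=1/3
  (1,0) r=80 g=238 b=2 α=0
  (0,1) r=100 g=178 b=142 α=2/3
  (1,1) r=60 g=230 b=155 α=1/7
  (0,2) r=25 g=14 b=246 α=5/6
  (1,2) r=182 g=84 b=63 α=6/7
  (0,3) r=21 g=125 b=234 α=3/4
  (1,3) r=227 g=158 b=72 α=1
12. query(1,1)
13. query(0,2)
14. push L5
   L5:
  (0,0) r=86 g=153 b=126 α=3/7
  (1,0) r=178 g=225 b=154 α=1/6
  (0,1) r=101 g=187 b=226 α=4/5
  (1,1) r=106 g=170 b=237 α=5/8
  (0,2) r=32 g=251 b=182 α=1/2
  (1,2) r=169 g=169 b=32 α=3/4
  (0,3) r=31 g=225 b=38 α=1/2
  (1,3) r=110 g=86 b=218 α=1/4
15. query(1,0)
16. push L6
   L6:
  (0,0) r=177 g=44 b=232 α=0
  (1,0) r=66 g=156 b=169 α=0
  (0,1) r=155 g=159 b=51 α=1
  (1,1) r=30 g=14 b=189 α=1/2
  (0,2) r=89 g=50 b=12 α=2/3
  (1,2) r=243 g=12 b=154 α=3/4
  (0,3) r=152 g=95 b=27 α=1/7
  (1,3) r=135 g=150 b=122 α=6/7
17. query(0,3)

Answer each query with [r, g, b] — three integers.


query (1,1) [L1,L2] — begin 0,0,0
after L1 α=1/2: [115/2, 28, 54]
after L2 α=1/3: [191/3, 160/3, 286/3]
= [64, 53, 95]

at x=1,y=3 over L1,L2:
L1 α=1/2: [17/2, 205/2, 209/2]
L2 α=4/7: [715/14, 655/14, 2371/14]
= [51, 47, 169]

at x=0,y=3 over L1,L3:
after L1 α=1/2: [116, 111, 231/2]
after L3 α=1/8: [917/8, 257/2, 1813/16]
= [115, 128, 113]

query (1,3) [L1,L3] — begin 0,0,0
L1 α=1/2: [17/2, 205/2, 209/2]
L3 α=1/3: [54, 77, 136]
= [54, 77, 136]

(0,2) stack=L1,L3; from [0,0,0]:
+L1 (α=1) → [155, 252, 1]
+L3 (α=1/2) → [371/2, 487/2, 48]
→ [186, 244, 48]

(1,1) stack=L1,L4; from [0,0,0]:
L1 α=1/2: [115/2, 28, 54]
L4 α=1/7: [405/7, 398/7, 479/7]
= [58, 57, 68]

query (0,2) [L1,L4] — begin 0,0,0
+L1 (α=1) → [155, 252, 1]
+L4 (α=5/6) → [140/3, 161/3, 1231/6]
= [47, 54, 205]

(1,0) stack=L1,L4,L5; from [0,0,0]:
L1 α=4/7: [912/7, 916/7, 128]
L4 α=0: [912/7, 916/7, 128]
L5 α=1/6: [2903/21, 6155/42, 397/3]
= [138, 147, 132]

(0,3) stack=L1,L4,L5,L6; from [0,0,0]:
after L1 α=1/2: [116, 111, 231/2]
after L4 α=3/4: [179/4, 243/2, 1635/8]
after L5 α=1/2: [303/8, 693/4, 1939/16]
after L6 α=1/7: [1517/28, 2269/14, 6033/56]
= [54, 162, 108]
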